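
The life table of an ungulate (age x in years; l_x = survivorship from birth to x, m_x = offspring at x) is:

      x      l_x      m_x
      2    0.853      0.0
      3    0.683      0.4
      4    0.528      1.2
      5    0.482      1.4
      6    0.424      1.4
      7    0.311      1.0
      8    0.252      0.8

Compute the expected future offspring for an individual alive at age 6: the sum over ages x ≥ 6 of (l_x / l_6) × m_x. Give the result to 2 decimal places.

2.61

l_6 = 0.424. Conditional survival from age 6 to x is l_x / l_6.
  x=6: (0.424/0.424) × 1.4 = 1.4000
  x=7: (0.311/0.424) × 1.0 = 0.7335
  x=8: (0.252/0.424) × 0.8 = 0.4755
Sum = 1.4000 + 0.7335 + 0.4755 = 2.6090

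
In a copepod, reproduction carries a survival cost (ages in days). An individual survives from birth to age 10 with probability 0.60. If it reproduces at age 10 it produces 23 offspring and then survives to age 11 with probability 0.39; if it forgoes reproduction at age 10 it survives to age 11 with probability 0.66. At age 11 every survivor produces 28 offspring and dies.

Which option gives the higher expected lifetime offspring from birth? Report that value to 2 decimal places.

20.35

breed at age 10: R₀ = 0.60 × (23 + 0.39 × 28) = 0.60 × 33.9200 = 20.3520
delay to age 11: R₀ = 0.60 × (0.66 × 28) = 0.60 × 18.4800 = 11.0880
Higher: breed at age 10 (20.3520).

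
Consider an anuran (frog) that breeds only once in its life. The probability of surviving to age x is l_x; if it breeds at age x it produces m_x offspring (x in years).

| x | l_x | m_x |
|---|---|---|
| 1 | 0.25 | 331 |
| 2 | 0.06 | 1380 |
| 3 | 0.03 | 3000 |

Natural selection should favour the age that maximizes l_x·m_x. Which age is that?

3

Expected offspring if breeding at age x = l_x × m_x:
  age 1: 0.25 × 331 = 82.750
  age 2: 0.06 × 1380 = 82.800
  age 3: 0.03 × 3000 = 90.000
Maximum at age 3 (90.000).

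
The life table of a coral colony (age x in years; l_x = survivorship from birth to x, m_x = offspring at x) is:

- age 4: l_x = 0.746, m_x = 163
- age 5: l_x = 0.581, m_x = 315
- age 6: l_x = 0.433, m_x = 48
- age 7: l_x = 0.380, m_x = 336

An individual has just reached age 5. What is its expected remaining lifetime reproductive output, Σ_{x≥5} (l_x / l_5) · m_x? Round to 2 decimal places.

l_5 = 0.581. Conditional survival from age 5 to x is l_x / l_5.
  x=5: (0.581/0.581) × 315 = 315.0000
  x=6: (0.433/0.581) × 48 = 35.7728
  x=7: (0.380/0.581) × 336 = 219.7590
Sum = 315.0000 + 35.7728 + 219.7590 = 570.5318

570.53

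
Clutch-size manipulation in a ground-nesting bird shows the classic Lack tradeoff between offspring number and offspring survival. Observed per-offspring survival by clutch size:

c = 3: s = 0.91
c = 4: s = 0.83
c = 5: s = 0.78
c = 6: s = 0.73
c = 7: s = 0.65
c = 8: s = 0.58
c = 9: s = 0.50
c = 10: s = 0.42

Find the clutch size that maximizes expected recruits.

Expected recruits = c × s(c):
  c=3: 3 × 0.91 = 2.730
  c=4: 4 × 0.83 = 3.320
  c=5: 5 × 0.78 = 3.900
  c=6: 6 × 0.73 = 4.380
  c=7: 7 × 0.65 = 4.550
  c=8: 8 × 0.58 = 4.640
  c=9: 9 × 0.50 = 4.500
  c=10: 10 × 0.42 = 4.200
Maximum at c = 8 (4.640 recruits).

8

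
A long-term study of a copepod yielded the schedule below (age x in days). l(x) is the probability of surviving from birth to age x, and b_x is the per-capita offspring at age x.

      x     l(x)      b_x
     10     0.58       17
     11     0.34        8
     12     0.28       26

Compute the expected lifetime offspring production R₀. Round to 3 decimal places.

19.860

R₀ = Σ l(x) b_x:
  age 10: 0.58 × 17 = 9.8600
  age 11: 0.34 × 8 = 2.7200
  age 12: 0.28 × 26 = 7.2800
R₀ = 9.8600 + 2.7200 + 7.2800 = 19.8600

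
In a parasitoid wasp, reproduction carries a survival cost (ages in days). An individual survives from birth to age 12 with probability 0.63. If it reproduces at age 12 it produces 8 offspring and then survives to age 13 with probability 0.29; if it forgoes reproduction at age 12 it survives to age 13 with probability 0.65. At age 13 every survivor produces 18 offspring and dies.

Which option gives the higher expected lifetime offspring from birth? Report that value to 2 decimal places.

8.33

breed at age 12: R₀ = 0.63 × (8 + 0.29 × 18) = 0.63 × 13.2200 = 8.3286
delay to age 13: R₀ = 0.63 × (0.65 × 18) = 0.63 × 11.7000 = 7.3710
Higher: breed at age 12 (8.3286).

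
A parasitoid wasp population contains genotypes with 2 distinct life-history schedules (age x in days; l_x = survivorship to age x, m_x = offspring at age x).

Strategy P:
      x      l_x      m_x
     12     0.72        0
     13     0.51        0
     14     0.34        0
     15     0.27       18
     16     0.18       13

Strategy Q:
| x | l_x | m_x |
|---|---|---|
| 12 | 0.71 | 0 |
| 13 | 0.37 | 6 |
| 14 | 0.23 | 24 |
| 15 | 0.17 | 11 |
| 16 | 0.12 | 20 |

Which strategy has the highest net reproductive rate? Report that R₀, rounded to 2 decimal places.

Strategy P: R₀ = 0.72×0 + 0.51×0 + 0.34×0 + 0.27×18 + 0.18×13 = 7.2000
Strategy Q: R₀ = 0.71×0 + 0.37×6 + 0.23×24 + 0.17×11 + 0.12×20 = 12.0100
Highest R₀: strategy Q with 12.0100.

12.01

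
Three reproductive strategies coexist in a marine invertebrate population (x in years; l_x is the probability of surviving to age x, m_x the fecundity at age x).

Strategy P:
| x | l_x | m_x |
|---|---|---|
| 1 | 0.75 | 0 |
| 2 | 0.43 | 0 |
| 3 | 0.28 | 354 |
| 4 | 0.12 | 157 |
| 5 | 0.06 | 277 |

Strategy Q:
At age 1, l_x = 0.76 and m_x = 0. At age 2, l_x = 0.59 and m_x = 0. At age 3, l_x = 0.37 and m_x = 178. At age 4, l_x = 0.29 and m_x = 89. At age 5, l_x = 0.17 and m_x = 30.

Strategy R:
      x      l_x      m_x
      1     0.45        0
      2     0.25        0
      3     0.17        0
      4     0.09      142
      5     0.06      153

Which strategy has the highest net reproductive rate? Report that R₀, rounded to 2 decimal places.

134.58

Strategy P: R₀ = 0.75×0 + 0.43×0 + 0.28×354 + 0.12×157 + 0.06×277 = 134.5800
Strategy Q: R₀ = 0.76×0 + 0.59×0 + 0.37×178 + 0.29×89 + 0.17×30 = 96.7700
Strategy R: R₀ = 0.45×0 + 0.25×0 + 0.17×0 + 0.09×142 + 0.06×153 = 21.9600
Highest R₀: strategy P with 134.5800.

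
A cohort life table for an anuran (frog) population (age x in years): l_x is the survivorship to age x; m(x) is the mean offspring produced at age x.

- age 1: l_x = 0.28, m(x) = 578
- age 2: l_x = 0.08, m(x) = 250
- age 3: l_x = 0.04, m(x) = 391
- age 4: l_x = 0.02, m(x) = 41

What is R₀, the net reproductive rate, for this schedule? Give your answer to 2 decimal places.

R₀ = Σ l_x m(x):
  age 1: 0.28 × 578 = 161.8400
  age 2: 0.08 × 250 = 20.0000
  age 3: 0.04 × 391 = 15.6400
  age 4: 0.02 × 41 = 0.8200
R₀ = 161.8400 + 20.0000 + 15.6400 + 0.8200 = 198.3000

198.30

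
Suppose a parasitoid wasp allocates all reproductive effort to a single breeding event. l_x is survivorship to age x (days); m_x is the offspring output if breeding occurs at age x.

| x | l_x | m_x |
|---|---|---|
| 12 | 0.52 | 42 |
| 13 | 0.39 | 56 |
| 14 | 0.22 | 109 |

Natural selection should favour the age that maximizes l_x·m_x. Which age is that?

Expected offspring if breeding at age x = l_x × m_x:
  age 12: 0.52 × 42 = 21.840
  age 13: 0.39 × 56 = 21.840
  age 14: 0.22 × 109 = 23.980
Maximum at age 14 (23.980).

14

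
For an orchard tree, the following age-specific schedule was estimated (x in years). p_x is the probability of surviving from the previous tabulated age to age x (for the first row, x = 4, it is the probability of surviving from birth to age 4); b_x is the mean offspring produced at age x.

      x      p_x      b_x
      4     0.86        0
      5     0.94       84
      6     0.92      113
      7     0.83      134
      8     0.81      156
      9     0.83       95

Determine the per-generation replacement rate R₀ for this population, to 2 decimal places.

Survivorship from birth: l_x = p_4·p_5·…·p_x.
  l_4 = 0.86000
  l_5 = 0.80840
  l_6 = 0.74373
  l_7 = 0.61729
  l_8 = 0.50001
  l_9 = 0.41501
R₀ = Σ l_x b_x:
  age 4: 0.86000 × 0 = 0.0000
  age 5: 0.80840 × 84 = 67.9056
  age 6: 0.74373 × 113 = 84.0415
  age 7: 0.61729 × 134 = 82.7169
  age 8: 0.50001 × 156 = 78.0016
  age 9: 0.41501 × 95 = 39.4260
R₀ = 0.0000 + 67.9056 + 84.0415 + 82.7169 + 78.0016 + 39.4260 = 352.0915

352.09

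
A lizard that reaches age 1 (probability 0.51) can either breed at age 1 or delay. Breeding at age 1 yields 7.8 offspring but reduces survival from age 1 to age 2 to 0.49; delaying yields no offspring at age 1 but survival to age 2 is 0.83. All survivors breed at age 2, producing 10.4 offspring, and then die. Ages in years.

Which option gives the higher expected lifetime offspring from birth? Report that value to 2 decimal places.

6.58

breed at age 1: R₀ = 0.51 × (7.8 + 0.49 × 10.4) = 0.51 × 12.8960 = 6.5770
delay to age 2: R₀ = 0.51 × (0.83 × 10.4) = 0.51 × 8.6320 = 4.4023
Higher: breed at age 1 (6.5770).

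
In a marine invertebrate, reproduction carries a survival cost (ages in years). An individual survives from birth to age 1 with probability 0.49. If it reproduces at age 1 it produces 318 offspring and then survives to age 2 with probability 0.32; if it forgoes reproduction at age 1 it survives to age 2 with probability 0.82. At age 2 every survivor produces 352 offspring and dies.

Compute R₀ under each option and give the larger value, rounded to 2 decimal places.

breed at age 1: R₀ = 0.49 × (318 + 0.32 × 352) = 0.49 × 430.6400 = 211.0136
delay to age 2: R₀ = 0.49 × (0.82 × 352) = 0.49 × 288.6400 = 141.4336
Higher: breed at age 1 (211.0136).

211.01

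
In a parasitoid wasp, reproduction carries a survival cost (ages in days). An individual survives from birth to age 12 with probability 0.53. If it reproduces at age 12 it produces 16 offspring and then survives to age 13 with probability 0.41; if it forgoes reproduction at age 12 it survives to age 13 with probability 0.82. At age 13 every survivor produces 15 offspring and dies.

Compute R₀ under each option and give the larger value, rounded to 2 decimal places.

11.74

breed at age 12: R₀ = 0.53 × (16 + 0.41 × 15) = 0.53 × 22.1500 = 11.7395
delay to age 13: R₀ = 0.53 × (0.82 × 15) = 0.53 × 12.3000 = 6.5190
Higher: breed at age 12 (11.7395).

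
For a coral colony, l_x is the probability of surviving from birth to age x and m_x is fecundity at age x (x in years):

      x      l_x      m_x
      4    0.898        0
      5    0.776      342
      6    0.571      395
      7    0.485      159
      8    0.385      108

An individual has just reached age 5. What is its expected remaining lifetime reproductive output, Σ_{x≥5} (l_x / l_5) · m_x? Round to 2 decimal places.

785.61

l_5 = 0.776. Conditional survival from age 5 to x is l_x / l_5.
  x=5: (0.776/0.776) × 342 = 342.0000
  x=6: (0.571/0.776) × 395 = 290.6508
  x=7: (0.485/0.776) × 159 = 99.3750
  x=8: (0.385/0.776) × 108 = 53.5825
Sum = 342.0000 + 290.6508 + 99.3750 + 53.5825 = 785.6082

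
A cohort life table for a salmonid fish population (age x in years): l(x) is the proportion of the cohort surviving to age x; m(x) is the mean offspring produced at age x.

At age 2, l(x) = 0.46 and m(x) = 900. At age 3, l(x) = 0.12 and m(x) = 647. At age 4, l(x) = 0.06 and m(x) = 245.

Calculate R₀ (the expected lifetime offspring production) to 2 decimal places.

R₀ = Σ l(x) m(x):
  age 2: 0.46 × 900 = 414.0000
  age 3: 0.12 × 647 = 77.6400
  age 4: 0.06 × 245 = 14.7000
R₀ = 414.0000 + 77.6400 + 14.7000 = 506.3400

506.34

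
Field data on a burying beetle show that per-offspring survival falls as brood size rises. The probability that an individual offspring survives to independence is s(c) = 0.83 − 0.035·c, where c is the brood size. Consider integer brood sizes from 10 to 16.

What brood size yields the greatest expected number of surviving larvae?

12

Expected surviving larvae = c × s(c):
  c=10: 10 × 0.480 = 4.800
  c=11: 11 × 0.445 = 4.895
  c=12: 12 × 0.410 = 4.920
  c=13: 13 × 0.375 = 4.875
  c=14: 14 × 0.340 = 4.760
  c=15: 15 × 0.305 = 4.575
  c=16: 16 × 0.270 = 4.320
Maximum at c = 12 (4.920 surviving larvae).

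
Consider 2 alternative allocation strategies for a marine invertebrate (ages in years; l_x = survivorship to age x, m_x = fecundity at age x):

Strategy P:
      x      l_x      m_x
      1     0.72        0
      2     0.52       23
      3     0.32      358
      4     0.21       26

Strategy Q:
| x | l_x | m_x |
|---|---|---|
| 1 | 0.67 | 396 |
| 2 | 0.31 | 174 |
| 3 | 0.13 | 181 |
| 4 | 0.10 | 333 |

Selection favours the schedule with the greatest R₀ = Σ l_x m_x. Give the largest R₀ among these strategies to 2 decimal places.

Strategy P: R₀ = 0.72×0 + 0.52×23 + 0.32×358 + 0.21×26 = 131.9800
Strategy Q: R₀ = 0.67×396 + 0.31×174 + 0.13×181 + 0.10×333 = 376.0900
Highest R₀: strategy Q with 376.0900.

376.09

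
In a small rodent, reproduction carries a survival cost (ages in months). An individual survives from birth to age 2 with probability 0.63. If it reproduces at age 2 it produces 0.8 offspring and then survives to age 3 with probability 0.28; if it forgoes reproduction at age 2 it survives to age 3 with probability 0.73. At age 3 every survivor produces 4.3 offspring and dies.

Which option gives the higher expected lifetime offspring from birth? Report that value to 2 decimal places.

breed at age 2: R₀ = 0.63 × (0.8 + 0.28 × 4.3) = 0.63 × 2.0040 = 1.2625
delay to age 3: R₀ = 0.63 × (0.73 × 4.3) = 0.63 × 3.1390 = 1.9776
Higher: delay to age 3 (1.9776).

1.98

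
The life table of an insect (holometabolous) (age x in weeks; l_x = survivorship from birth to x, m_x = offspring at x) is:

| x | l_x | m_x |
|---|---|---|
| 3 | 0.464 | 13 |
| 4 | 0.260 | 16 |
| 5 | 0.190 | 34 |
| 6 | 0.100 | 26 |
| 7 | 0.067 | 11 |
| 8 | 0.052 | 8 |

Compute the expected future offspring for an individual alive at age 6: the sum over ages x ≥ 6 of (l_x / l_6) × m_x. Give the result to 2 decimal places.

37.53

l_6 = 0.100. Conditional survival from age 6 to x is l_x / l_6.
  x=6: (0.100/0.100) × 26 = 26.0000
  x=7: (0.067/0.100) × 11 = 7.3700
  x=8: (0.052/0.100) × 8 = 4.1600
Sum = 26.0000 + 7.3700 + 4.1600 = 37.5300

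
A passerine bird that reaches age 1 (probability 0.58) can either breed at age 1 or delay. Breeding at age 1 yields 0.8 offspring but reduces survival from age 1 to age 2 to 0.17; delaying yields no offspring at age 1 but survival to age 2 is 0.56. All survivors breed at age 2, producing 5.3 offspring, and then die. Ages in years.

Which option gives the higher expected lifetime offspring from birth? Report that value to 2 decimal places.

1.72

breed at age 1: R₀ = 0.58 × (0.8 + 0.17 × 5.3) = 0.58 × 1.7010 = 0.9866
delay to age 2: R₀ = 0.58 × (0.56 × 5.3) = 0.58 × 2.9680 = 1.7214
Higher: delay to age 2 (1.7214).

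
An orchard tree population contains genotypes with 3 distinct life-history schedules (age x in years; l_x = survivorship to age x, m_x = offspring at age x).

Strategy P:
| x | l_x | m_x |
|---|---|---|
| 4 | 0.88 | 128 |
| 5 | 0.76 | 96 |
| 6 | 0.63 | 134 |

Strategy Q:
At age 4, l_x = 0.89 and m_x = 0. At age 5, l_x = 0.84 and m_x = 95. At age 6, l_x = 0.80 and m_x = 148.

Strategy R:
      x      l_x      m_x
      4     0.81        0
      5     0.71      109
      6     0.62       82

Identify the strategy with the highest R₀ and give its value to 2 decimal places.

Strategy P: R₀ = 0.88×128 + 0.76×96 + 0.63×134 = 270.0200
Strategy Q: R₀ = 0.89×0 + 0.84×95 + 0.80×148 = 198.2000
Strategy R: R₀ = 0.81×0 + 0.71×109 + 0.62×82 = 128.2300
Highest R₀: strategy P with 270.0200.

270.02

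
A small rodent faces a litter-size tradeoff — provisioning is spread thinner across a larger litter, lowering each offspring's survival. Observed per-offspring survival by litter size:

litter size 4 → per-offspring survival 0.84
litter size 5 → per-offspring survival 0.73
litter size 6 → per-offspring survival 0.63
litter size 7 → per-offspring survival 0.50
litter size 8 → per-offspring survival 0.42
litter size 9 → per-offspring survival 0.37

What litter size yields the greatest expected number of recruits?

Expected recruits = c × s(c):
  c=4: 4 × 0.84 = 3.360
  c=5: 5 × 0.73 = 3.650
  c=6: 6 × 0.63 = 3.780
  c=7: 7 × 0.50 = 3.500
  c=8: 8 × 0.42 = 3.360
  c=9: 9 × 0.37 = 3.330
Maximum at c = 6 (3.780 recruits).

6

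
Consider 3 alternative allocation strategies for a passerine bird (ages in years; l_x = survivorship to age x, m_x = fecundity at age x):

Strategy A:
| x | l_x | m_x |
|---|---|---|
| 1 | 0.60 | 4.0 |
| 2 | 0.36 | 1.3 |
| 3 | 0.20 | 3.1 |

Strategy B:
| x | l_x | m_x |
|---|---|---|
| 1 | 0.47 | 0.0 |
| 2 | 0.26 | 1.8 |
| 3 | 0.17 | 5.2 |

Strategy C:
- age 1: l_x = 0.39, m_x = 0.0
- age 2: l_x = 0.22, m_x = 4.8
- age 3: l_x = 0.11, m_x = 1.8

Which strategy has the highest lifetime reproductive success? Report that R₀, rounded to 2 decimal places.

Strategy A: R₀ = 0.60×4.0 + 0.36×1.3 + 0.20×3.1 = 3.4880
Strategy B: R₀ = 0.47×0.0 + 0.26×1.8 + 0.17×5.2 = 1.3520
Strategy C: R₀ = 0.39×0.0 + 0.22×4.8 + 0.11×1.8 = 1.2540
Highest R₀: strategy A with 3.4880.

3.49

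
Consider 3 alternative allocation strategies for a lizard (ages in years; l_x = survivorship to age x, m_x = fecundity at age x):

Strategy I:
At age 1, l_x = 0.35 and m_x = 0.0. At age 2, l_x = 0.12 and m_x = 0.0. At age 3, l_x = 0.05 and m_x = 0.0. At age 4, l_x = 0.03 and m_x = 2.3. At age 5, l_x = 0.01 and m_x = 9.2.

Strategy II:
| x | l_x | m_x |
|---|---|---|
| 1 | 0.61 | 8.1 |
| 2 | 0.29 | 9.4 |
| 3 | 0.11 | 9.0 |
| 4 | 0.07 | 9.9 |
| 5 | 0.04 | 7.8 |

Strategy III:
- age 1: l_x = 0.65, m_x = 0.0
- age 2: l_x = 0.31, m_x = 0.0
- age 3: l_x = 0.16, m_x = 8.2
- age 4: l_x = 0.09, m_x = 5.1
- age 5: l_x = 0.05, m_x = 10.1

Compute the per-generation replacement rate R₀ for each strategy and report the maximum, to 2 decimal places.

Strategy I: R₀ = 0.35×0.0 + 0.12×0.0 + 0.05×0.0 + 0.03×2.3 + 0.01×9.2 = 0.1610
Strategy II: R₀ = 0.61×8.1 + 0.29×9.4 + 0.11×9.0 + 0.07×9.9 + 0.04×7.8 = 9.6620
Strategy III: R₀ = 0.65×0.0 + 0.31×0.0 + 0.16×8.2 + 0.09×5.1 + 0.05×10.1 = 2.2760
Highest R₀: strategy II with 9.6620.

9.66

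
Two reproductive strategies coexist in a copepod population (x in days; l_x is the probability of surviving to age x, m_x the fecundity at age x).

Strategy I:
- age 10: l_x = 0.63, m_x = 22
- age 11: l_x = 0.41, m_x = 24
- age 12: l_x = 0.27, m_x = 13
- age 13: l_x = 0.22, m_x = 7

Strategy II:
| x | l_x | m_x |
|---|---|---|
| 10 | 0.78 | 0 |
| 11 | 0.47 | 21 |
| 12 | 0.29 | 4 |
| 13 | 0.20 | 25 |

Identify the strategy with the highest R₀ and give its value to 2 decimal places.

Strategy I: R₀ = 0.63×22 + 0.41×24 + 0.27×13 + 0.22×7 = 28.7500
Strategy II: R₀ = 0.78×0 + 0.47×21 + 0.29×4 + 0.20×25 = 16.0300
Highest R₀: strategy I with 28.7500.

28.75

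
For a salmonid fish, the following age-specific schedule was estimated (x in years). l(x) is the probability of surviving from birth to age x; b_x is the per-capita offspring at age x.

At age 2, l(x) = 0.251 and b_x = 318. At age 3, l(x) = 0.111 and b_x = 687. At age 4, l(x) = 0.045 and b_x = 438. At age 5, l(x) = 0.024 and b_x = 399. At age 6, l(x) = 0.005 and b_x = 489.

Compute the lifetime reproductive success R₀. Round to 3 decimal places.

187.806

R₀ = Σ l(x) b_x:
  age 2: 0.251 × 318 = 79.8180
  age 3: 0.111 × 687 = 76.2570
  age 4: 0.045 × 438 = 19.7100
  age 5: 0.024 × 399 = 9.5760
  age 6: 0.005 × 489 = 2.4450
R₀ = 79.8180 + 76.2570 + 19.7100 + 9.5760 + 2.4450 = 187.8060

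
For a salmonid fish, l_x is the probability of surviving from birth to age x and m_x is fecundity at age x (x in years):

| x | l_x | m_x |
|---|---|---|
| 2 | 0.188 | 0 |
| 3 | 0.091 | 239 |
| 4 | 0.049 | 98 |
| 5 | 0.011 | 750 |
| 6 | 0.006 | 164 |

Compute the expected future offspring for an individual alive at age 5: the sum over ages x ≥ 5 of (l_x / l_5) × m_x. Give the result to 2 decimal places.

839.45

l_5 = 0.011. Conditional survival from age 5 to x is l_x / l_5.
  x=5: (0.011/0.011) × 750 = 750.0000
  x=6: (0.006/0.011) × 164 = 89.4545
Sum = 750.0000 + 89.4545 = 839.4545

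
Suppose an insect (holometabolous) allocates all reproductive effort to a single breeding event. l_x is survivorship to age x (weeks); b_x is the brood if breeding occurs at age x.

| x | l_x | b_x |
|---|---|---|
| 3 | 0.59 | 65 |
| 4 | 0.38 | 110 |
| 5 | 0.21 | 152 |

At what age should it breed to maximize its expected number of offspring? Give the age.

4

Expected offspring if breeding at age x = l_x × b_x:
  age 3: 0.59 × 65 = 38.350
  age 4: 0.38 × 110 = 41.800
  age 5: 0.21 × 152 = 31.920
Maximum at age 4 (41.800).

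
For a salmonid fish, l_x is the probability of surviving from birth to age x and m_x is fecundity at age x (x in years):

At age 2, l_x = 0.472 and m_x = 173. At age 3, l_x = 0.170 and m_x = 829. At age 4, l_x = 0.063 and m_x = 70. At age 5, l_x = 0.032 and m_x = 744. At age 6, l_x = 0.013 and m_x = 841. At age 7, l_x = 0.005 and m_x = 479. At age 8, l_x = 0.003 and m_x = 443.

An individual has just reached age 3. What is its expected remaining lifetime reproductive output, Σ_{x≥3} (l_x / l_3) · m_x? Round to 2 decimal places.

1081.21

l_3 = 0.170. Conditional survival from age 3 to x is l_x / l_3.
  x=3: (0.170/0.170) × 829 = 829.0000
  x=4: (0.063/0.170) × 70 = 25.9412
  x=5: (0.032/0.170) × 744 = 140.0471
  x=6: (0.013/0.170) × 841 = 64.3118
  x=7: (0.005/0.170) × 479 = 14.0882
  x=8: (0.003/0.170) × 443 = 7.8176
Sum = 829.0000 + 25.9412 + 140.0471 + 64.3118 + 14.0882 + 7.8176 = 1081.2059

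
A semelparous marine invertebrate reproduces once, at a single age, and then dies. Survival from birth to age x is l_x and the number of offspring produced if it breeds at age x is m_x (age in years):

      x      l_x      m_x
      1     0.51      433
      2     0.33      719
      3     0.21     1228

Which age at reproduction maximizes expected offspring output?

3

Expected offspring if breeding at age x = l_x × m_x:
  age 1: 0.51 × 433 = 220.830
  age 2: 0.33 × 719 = 237.270
  age 3: 0.21 × 1228 = 257.880
Maximum at age 3 (257.880).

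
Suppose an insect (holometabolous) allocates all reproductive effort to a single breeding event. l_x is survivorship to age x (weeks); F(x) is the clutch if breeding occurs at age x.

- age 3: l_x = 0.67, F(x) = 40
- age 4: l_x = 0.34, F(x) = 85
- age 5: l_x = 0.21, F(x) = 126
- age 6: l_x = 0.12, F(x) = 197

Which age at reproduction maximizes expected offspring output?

Expected offspring if breeding at age x = l_x × F(x):
  age 3: 0.67 × 40 = 26.800
  age 4: 0.34 × 85 = 28.900
  age 5: 0.21 × 126 = 26.460
  age 6: 0.12 × 197 = 23.640
Maximum at age 4 (28.900).

4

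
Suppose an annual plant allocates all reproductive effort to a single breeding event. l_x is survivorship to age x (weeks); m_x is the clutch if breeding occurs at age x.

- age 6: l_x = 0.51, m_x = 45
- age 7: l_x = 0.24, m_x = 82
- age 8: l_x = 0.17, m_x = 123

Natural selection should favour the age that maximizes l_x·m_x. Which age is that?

Expected offspring if breeding at age x = l_x × m_x:
  age 6: 0.51 × 45 = 22.950
  age 7: 0.24 × 82 = 19.680
  age 8: 0.17 × 123 = 20.910
Maximum at age 6 (22.950).

6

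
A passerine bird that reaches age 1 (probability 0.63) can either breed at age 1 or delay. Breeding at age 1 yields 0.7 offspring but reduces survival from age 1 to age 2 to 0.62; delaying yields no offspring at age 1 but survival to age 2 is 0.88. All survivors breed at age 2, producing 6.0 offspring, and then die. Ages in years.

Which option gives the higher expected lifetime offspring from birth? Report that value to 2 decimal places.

breed at age 1: R₀ = 0.63 × (0.7 + 0.62 × 6.0) = 0.63 × 4.4200 = 2.7846
delay to age 2: R₀ = 0.63 × (0.88 × 6.0) = 0.63 × 5.2800 = 3.3264
Higher: delay to age 2 (3.3264).

3.33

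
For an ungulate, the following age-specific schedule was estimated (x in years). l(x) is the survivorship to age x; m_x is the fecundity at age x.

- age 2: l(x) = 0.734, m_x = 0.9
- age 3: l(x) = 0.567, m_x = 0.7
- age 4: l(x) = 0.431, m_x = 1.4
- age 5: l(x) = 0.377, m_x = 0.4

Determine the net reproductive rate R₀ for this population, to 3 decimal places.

R₀ = Σ l(x) m_x:
  age 2: 0.734 × 0.9 = 0.6606
  age 3: 0.567 × 0.7 = 0.3969
  age 4: 0.431 × 1.4 = 0.6034
  age 5: 0.377 × 0.4 = 0.1508
R₀ = 0.6606 + 0.3969 + 0.6034 + 0.1508 = 1.8117

1.812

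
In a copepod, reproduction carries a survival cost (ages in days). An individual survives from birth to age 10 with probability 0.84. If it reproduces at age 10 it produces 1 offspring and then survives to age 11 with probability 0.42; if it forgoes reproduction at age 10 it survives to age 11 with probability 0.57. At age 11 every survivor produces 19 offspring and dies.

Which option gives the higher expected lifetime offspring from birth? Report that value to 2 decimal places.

9.10

breed at age 10: R₀ = 0.84 × (1 + 0.42 × 19) = 0.84 × 8.9800 = 7.5432
delay to age 11: R₀ = 0.84 × (0.57 × 19) = 0.84 × 10.8300 = 9.0972
Higher: delay to age 11 (9.0972).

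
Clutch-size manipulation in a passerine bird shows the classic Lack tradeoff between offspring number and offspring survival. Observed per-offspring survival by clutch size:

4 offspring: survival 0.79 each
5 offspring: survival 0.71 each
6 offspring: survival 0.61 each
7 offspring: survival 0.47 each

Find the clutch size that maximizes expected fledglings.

6

Expected fledglings = c × s(c):
  c=4: 4 × 0.79 = 3.160
  c=5: 5 × 0.71 = 3.550
  c=6: 6 × 0.61 = 3.660
  c=7: 7 × 0.47 = 3.290
Maximum at c = 6 (3.660 fledglings).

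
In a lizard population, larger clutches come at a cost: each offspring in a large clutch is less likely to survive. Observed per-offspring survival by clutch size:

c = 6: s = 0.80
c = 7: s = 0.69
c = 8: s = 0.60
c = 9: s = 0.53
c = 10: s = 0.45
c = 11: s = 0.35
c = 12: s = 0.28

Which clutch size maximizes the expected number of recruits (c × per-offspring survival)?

Expected recruits = c × s(c):
  c=6: 6 × 0.80 = 4.800
  c=7: 7 × 0.69 = 4.830
  c=8: 8 × 0.60 = 4.800
  c=9: 9 × 0.53 = 4.770
  c=10: 10 × 0.45 = 4.500
  c=11: 11 × 0.35 = 3.850
  c=12: 12 × 0.28 = 3.360
Maximum at c = 7 (4.830 recruits).

7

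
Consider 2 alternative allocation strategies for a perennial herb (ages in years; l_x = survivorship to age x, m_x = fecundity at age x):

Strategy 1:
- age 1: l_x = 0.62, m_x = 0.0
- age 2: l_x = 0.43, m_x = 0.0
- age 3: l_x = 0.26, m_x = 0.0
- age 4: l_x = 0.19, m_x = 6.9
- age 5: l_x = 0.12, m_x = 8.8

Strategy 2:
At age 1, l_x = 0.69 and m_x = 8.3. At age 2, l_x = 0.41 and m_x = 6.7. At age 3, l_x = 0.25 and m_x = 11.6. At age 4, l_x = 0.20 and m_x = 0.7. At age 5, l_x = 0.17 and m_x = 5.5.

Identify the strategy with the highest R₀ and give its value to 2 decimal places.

Strategy 1: R₀ = 0.62×0.0 + 0.43×0.0 + 0.26×0.0 + 0.19×6.9 + 0.12×8.8 = 2.3670
Strategy 2: R₀ = 0.69×8.3 + 0.41×6.7 + 0.25×11.6 + 0.20×0.7 + 0.17×5.5 = 12.4490
Highest R₀: strategy 2 with 12.4490.

12.45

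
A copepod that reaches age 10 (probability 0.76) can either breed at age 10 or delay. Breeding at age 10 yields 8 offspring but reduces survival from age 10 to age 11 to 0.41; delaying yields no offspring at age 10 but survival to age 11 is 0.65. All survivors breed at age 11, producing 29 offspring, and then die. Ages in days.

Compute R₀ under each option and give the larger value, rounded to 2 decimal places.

breed at age 10: R₀ = 0.76 × (8 + 0.41 × 29) = 0.76 × 19.8900 = 15.1164
delay to age 11: R₀ = 0.76 × (0.65 × 29) = 0.76 × 18.8500 = 14.3260
Higher: breed at age 10 (15.1164).

15.12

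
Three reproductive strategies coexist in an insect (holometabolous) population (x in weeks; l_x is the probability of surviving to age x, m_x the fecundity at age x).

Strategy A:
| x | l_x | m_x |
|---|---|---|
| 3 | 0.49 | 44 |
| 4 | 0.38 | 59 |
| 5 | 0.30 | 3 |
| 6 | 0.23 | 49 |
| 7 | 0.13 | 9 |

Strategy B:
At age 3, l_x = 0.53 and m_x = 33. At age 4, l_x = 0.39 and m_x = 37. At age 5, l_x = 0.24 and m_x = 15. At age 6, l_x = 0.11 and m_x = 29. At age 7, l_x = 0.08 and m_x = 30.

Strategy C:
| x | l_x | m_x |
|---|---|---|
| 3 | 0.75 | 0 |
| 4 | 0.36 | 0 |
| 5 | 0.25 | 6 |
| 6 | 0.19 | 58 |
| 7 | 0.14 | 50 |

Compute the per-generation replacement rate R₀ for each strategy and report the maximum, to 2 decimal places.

57.32

Strategy A: R₀ = 0.49×44 + 0.38×59 + 0.30×3 + 0.23×49 + 0.13×9 = 57.3200
Strategy B: R₀ = 0.53×33 + 0.39×37 + 0.24×15 + 0.11×29 + 0.08×30 = 41.1100
Strategy C: R₀ = 0.75×0 + 0.36×0 + 0.25×6 + 0.19×58 + 0.14×50 = 19.5200
Highest R₀: strategy A with 57.3200.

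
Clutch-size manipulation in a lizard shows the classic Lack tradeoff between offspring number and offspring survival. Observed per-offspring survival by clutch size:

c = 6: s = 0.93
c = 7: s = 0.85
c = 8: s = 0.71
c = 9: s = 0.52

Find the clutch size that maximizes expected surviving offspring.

Expected surviving offspring = c × s(c):
  c=6: 6 × 0.93 = 5.580
  c=7: 7 × 0.85 = 5.950
  c=8: 8 × 0.71 = 5.680
  c=9: 9 × 0.52 = 4.680
Maximum at c = 7 (5.950 surviving offspring).

7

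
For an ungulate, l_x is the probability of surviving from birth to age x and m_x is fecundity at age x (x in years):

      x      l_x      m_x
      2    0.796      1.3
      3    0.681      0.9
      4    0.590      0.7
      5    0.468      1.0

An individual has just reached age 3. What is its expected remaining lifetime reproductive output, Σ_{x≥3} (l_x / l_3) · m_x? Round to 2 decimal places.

l_3 = 0.681. Conditional survival from age 3 to x is l_x / l_3.
  x=3: (0.681/0.681) × 0.9 = 0.9000
  x=4: (0.590/0.681) × 0.7 = 0.6065
  x=5: (0.468/0.681) × 1.0 = 0.6872
Sum = 0.9000 + 0.6065 + 0.6872 = 2.1937

2.19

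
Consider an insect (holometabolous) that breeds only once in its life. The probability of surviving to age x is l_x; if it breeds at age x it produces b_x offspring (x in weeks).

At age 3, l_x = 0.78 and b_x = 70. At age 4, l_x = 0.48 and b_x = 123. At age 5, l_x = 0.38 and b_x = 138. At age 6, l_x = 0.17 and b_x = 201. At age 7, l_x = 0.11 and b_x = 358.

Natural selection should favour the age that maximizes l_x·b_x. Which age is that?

Expected offspring if breeding at age x = l_x × b_x:
  age 3: 0.78 × 70 = 54.600
  age 4: 0.48 × 123 = 59.040
  age 5: 0.38 × 138 = 52.440
  age 6: 0.17 × 201 = 34.170
  age 7: 0.11 × 358 = 39.380
Maximum at age 4 (59.040).

4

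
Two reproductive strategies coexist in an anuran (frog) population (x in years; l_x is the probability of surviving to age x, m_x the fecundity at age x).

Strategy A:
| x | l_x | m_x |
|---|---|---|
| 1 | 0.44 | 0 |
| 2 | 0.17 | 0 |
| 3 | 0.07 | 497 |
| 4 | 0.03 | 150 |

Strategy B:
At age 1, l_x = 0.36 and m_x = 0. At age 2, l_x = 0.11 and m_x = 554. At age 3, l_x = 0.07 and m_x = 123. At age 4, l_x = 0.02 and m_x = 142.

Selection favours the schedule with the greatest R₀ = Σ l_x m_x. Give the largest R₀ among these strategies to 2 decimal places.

Strategy A: R₀ = 0.44×0 + 0.17×0 + 0.07×497 + 0.03×150 = 39.2900
Strategy B: R₀ = 0.36×0 + 0.11×554 + 0.07×123 + 0.02×142 = 72.3900
Highest R₀: strategy B with 72.3900.

72.39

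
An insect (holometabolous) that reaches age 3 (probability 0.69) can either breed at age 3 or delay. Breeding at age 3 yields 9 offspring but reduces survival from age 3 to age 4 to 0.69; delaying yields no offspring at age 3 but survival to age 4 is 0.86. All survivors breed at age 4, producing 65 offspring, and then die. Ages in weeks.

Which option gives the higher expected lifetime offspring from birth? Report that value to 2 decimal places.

breed at age 3: R₀ = 0.69 × (9 + 0.69 × 65) = 0.69 × 53.8500 = 37.1565
delay to age 4: R₀ = 0.69 × (0.86 × 65) = 0.69 × 55.9000 = 38.5710
Higher: delay to age 4 (38.5710).

38.57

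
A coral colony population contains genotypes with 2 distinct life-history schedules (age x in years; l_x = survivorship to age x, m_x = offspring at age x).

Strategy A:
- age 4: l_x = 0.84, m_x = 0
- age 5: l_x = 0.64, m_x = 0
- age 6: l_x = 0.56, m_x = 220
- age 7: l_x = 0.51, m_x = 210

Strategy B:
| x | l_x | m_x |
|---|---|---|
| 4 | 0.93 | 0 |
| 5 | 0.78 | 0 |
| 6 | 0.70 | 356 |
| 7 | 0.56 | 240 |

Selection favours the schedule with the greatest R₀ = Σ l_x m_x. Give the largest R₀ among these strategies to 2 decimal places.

Strategy A: R₀ = 0.84×0 + 0.64×0 + 0.56×220 + 0.51×210 = 230.3000
Strategy B: R₀ = 0.93×0 + 0.78×0 + 0.70×356 + 0.56×240 = 383.6000
Highest R₀: strategy B with 383.6000.

383.60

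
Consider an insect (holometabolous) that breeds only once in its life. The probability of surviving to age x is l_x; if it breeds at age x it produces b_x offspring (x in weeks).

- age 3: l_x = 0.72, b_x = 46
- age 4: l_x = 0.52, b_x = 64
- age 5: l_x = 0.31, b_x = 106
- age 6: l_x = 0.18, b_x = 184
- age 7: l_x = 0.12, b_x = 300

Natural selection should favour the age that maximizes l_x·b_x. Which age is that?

7

Expected offspring if breeding at age x = l_x × b_x:
  age 3: 0.72 × 46 = 33.120
  age 4: 0.52 × 64 = 33.280
  age 5: 0.31 × 106 = 32.860
  age 6: 0.18 × 184 = 33.120
  age 7: 0.12 × 300 = 36.000
Maximum at age 7 (36.000).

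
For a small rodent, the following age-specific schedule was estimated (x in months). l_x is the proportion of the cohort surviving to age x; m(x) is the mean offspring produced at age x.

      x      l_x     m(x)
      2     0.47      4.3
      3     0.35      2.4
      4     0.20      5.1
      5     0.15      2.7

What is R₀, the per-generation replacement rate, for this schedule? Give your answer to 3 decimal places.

R₀ = Σ l_x m(x):
  age 2: 0.47 × 4.3 = 2.0210
  age 3: 0.35 × 2.4 = 0.8400
  age 4: 0.20 × 5.1 = 1.0200
  age 5: 0.15 × 2.7 = 0.4050
R₀ = 2.0210 + 0.8400 + 1.0200 + 0.4050 = 4.2860

4.286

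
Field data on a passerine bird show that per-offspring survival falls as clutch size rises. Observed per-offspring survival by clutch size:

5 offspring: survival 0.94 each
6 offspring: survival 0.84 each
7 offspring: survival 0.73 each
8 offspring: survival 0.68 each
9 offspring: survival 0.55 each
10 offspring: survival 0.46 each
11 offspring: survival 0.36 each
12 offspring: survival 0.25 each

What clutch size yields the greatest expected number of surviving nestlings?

Expected surviving nestlings = c × s(c):
  c=5: 5 × 0.94 = 4.700
  c=6: 6 × 0.84 = 5.040
  c=7: 7 × 0.73 = 5.110
  c=8: 8 × 0.68 = 5.440
  c=9: 9 × 0.55 = 4.950
  c=10: 10 × 0.46 = 4.600
  c=11: 11 × 0.36 = 3.960
  c=12: 12 × 0.25 = 3.000
Maximum at c = 8 (5.440 surviving nestlings).

8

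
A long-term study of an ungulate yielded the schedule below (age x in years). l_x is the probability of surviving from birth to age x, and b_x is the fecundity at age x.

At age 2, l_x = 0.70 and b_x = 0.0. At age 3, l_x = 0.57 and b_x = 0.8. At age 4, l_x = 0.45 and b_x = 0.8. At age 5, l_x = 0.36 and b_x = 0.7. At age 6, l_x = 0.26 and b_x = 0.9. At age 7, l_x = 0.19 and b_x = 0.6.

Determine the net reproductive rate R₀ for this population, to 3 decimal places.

R₀ = Σ l_x b_x:
  age 2: 0.70 × 0.0 = 0.0000
  age 3: 0.57 × 0.8 = 0.4560
  age 4: 0.45 × 0.8 = 0.3600
  age 5: 0.36 × 0.7 = 0.2520
  age 6: 0.26 × 0.9 = 0.2340
  age 7: 0.19 × 0.6 = 0.1140
R₀ = 0.0000 + 0.4560 + 0.3600 + 0.2520 + 0.2340 + 0.1140 = 1.4160

1.416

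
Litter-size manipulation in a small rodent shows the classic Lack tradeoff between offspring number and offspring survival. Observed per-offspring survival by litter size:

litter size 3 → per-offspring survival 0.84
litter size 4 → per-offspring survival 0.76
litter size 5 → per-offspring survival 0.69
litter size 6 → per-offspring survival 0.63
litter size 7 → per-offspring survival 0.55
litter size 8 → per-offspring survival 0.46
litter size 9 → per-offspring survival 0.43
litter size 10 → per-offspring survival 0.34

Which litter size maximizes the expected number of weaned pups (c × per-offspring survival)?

Expected weaned pups = c × s(c):
  c=3: 3 × 0.84 = 2.520
  c=4: 4 × 0.76 = 3.040
  c=5: 5 × 0.69 = 3.450
  c=6: 6 × 0.63 = 3.780
  c=7: 7 × 0.55 = 3.850
  c=8: 8 × 0.46 = 3.680
  c=9: 9 × 0.43 = 3.870
  c=10: 10 × 0.34 = 3.400
Maximum at c = 9 (3.870 weaned pups).

9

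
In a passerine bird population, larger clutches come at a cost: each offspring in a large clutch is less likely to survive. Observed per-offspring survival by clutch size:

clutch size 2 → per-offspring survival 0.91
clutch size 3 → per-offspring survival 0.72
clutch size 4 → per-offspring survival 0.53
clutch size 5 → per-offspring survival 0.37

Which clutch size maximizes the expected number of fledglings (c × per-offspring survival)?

Expected fledglings = c × s(c):
  c=2: 2 × 0.91 = 1.820
  c=3: 3 × 0.72 = 2.160
  c=4: 4 × 0.53 = 2.120
  c=5: 5 × 0.37 = 1.850
Maximum at c = 3 (2.160 fledglings).

3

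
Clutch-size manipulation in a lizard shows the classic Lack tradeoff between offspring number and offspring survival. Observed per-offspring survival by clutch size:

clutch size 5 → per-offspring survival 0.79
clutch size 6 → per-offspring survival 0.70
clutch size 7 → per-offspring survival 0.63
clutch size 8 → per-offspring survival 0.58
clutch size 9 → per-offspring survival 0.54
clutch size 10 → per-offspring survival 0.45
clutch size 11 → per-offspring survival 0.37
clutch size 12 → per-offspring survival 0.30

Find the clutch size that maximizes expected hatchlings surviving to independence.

Expected hatchlings surviving to independence = c × s(c):
  c=5: 5 × 0.79 = 3.950
  c=6: 6 × 0.70 = 4.200
  c=7: 7 × 0.63 = 4.410
  c=8: 8 × 0.58 = 4.640
  c=9: 9 × 0.54 = 4.860
  c=10: 10 × 0.45 = 4.500
  c=11: 11 × 0.37 = 4.070
  c=12: 12 × 0.30 = 3.600
Maximum at c = 9 (4.860 hatchlings surviving to independence).

9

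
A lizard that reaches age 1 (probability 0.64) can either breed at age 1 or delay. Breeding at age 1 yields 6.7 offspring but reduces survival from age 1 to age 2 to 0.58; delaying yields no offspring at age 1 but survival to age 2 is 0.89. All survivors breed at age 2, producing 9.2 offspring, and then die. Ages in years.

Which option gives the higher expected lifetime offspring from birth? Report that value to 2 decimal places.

7.70

breed at age 1: R₀ = 0.64 × (6.7 + 0.58 × 9.2) = 0.64 × 12.0360 = 7.7030
delay to age 2: R₀ = 0.64 × (0.89 × 9.2) = 0.64 × 8.1880 = 5.2403
Higher: breed at age 1 (7.7030).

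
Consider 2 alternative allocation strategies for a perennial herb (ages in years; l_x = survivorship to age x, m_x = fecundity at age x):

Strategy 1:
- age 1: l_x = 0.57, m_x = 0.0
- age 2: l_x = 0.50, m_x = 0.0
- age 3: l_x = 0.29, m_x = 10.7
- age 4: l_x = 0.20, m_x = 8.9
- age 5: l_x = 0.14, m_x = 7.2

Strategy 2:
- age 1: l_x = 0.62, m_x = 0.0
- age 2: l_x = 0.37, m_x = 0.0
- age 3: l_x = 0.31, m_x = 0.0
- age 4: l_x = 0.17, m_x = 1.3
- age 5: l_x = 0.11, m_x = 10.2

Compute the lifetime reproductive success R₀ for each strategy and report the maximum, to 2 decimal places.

Strategy 1: R₀ = 0.57×0.0 + 0.50×0.0 + 0.29×10.7 + 0.20×8.9 + 0.14×7.2 = 5.8910
Strategy 2: R₀ = 0.62×0.0 + 0.37×0.0 + 0.31×0.0 + 0.17×1.3 + 0.11×10.2 = 1.3430
Highest R₀: strategy 1 with 5.8910.

5.89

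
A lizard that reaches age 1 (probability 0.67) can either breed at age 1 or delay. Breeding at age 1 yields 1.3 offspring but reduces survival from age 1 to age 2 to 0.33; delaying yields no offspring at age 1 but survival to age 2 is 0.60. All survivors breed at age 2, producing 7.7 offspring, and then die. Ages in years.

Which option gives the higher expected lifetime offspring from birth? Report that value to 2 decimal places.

3.10

breed at age 1: R₀ = 0.67 × (1.3 + 0.33 × 7.7) = 0.67 × 3.8410 = 2.5735
delay to age 2: R₀ = 0.67 × (0.60 × 7.7) = 0.67 × 4.6200 = 3.0954
Higher: delay to age 2 (3.0954).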